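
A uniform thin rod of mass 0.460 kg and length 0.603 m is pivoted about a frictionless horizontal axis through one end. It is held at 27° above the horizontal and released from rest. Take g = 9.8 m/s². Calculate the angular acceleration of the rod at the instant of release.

About the pivot, I = (1/3)ML² = (1/3)(0.460)(0.603)² = 0.05575 kg·m².
The weight acts at the center, a distance L/2 = 0.3015 m from the pivot; τ = Mg(L/2) cos 27° = 1.211 N·m.
α = τ/I = 1.211/0.05575 = 21.72 rad/s².
(Equivalently α = (3g/(2L)) cos 27° = 21.72 rad/s².)

α ≈ 21.7 rad/s²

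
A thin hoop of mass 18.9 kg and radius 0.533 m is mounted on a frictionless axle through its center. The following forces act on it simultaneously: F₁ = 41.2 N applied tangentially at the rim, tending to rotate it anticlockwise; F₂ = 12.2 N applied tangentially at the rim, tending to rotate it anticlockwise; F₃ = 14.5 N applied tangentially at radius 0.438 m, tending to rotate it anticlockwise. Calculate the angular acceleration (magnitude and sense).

α ≈ 6.48 rad/s², anticlockwise

I = MR² = (18.9)(0.533)² = 5.369 kg·m².
Taking anticlockwise as positive: τ₁ = +(41.2)(0.533) = +21.96 N·m; τ₂ = +(12.2)(0.533) = +6.503 N·m; τ₃ = +(14.5)(0.438) = +6.351 N·m.
Net torque τ = 34.81 N·m.
α = τ/I = 34.81/5.369 = 6.484 rad/s².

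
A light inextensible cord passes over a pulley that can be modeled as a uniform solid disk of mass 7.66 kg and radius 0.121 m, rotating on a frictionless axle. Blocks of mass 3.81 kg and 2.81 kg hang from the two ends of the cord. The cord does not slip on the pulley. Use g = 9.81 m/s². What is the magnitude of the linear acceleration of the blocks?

I = ½MR² = (1/2)(7.66)(0.121)² = 0.05608 kg·m².
Heavier block: m₁g − T₁ = m₁a. Lighter block: T₂ − m₂g = m₂a.
Pulley: (T₁ − T₂)R = Iα = I(a/R), so T₁ − T₂ = (I/R²)a = (1/2)M_p a = 3.830·a.
Adding the three: (m₁ − m₂)g = (m₁ + m₂ + 3.830)a, so a = (3.81 − 2.81)(9.81)/(3.81 + 2.81 + 3.830) = 0.9388 m/s².

a ≈ 0.939 m/s²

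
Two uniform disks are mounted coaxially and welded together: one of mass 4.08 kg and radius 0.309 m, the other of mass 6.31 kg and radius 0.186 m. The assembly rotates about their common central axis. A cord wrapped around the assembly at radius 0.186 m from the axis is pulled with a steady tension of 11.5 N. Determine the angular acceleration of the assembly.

α ≈ 7.04 rad/s²

I = ½M₁R₁² + ½M₂R₂² = ½(4.08)(0.309)² + ½(6.31)(0.186)² = 0.3039 kg·m².
τ = F r = (11.5)(0.186) = 2.139 N·m.
α = τ/I = 2.139/0.3039 = 7.038 rad/s².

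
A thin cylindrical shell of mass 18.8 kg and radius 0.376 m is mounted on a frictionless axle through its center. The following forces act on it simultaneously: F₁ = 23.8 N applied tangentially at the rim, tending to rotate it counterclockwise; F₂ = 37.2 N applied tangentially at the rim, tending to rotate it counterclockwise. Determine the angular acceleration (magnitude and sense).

α ≈ 8.63 rad/s², counterclockwise

I = MR² = (18.8)(0.376)² = 2.658 kg·m².
Taking counterclockwise as positive: τ₁ = +(23.8)(0.376) = +8.949 N·m; τ₂ = +(37.2)(0.376) = +13.99 N·m.
Net torque τ = 22.94 N·m.
α = τ/I = 22.94/2.658 = 8.629 rad/s².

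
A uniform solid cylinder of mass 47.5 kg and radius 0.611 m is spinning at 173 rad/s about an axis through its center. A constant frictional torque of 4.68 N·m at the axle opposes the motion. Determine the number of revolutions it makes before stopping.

≈ 4510 revolutions

I = ½MR² = (1/2)(47.5)(0.611)² = 8.866 kg·m².
The net torque has magnitude 4.68 N·m, opposing ω.
|α| = τ/I = 4.680/8.866 = 0.5278 rad/s² (deceleration).
ω² = ω₀² − 2|α|θ with ω = 0 ⇒ θ = ω₀²/(2|α|) = 28350 rad = 4512 rev.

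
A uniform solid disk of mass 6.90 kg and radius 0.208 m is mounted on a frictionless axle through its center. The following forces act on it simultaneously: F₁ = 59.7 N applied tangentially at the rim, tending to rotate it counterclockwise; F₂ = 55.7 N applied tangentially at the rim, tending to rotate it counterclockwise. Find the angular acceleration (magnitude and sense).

α ≈ 161 rad/s², counterclockwise

I = ½MR² = (1/2)(6.90)(0.208)² = 0.1493 kg·m².
Taking counterclockwise as positive: τ₁ = +(59.7)(0.208) = +12.42 N·m; τ₂ = +(55.7)(0.208) = +11.59 N·m.
Net torque τ = 24.00 N·m.
α = τ/I = 24.00/0.1493 = 160.8 rad/s².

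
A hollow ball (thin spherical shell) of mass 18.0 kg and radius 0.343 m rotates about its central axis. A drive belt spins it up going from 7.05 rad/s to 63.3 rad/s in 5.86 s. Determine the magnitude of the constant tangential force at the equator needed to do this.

F ≈ 39.5 N

I = (2/3)MR² = (2/3)(18.0)(0.343)² = 1.412 kg·m².
α = Δω/Δt = (63.3 − 7.05)/5.86 = 9.599 rad/s².
The required torque is τ = Iα = (1.412)(9.599) = 13.55 N·m.
A tangential force at the equator gives τ = FR, so F = τ/R = 13.55/0.343 = 39.51 N.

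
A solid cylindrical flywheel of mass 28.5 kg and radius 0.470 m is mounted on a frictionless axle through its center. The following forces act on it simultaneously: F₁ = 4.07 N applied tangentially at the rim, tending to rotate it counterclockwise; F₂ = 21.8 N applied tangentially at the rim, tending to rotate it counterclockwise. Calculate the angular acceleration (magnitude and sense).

α ≈ 3.86 rad/s², counterclockwise

I = ½MR² = (1/2)(28.5)(0.470)² = 3.148 kg·m².
Taking counterclockwise as positive: τ₁ = +(4.07)(0.470) = +1.913 N·m; τ₂ = +(21.8)(0.470) = +10.25 N·m.
Net torque τ = 12.16 N·m.
α = τ/I = 12.16/3.148 = 3.863 rad/s².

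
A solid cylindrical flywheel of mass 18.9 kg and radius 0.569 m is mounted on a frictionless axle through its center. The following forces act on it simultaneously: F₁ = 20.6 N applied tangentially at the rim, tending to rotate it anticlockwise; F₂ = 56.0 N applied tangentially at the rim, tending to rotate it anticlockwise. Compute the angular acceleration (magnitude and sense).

α ≈ 14.2 rad/s², anticlockwise

I = ½MR² = (1/2)(18.9)(0.569)² = 3.060 kg·m².
Taking anticlockwise as positive: τ₁ = +(20.6)(0.569) = +11.72 N·m; τ₂ = +(56.0)(0.569) = +31.86 N·m.
Net torque τ = 43.59 N·m.
α = τ/I = 43.59/3.060 = 14.25 rad/s².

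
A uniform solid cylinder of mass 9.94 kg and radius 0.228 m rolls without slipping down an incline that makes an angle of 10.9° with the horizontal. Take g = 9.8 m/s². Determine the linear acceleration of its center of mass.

Translation along the incline: Mg sinθ − f = Ma.
Rotation about the center: fR = Iα with I = ½MR². No-slip gives a = αR, so f = (I/R²)a = (1/2)M a.
Substituting: Mg sinθ = (1 + 0.5000)Ma, so a = g sinθ/(1 + 0.5000) = (9.8) sin 10.9° / 1.500 = 1.235 m/s².

a ≈ 1.24 m/s²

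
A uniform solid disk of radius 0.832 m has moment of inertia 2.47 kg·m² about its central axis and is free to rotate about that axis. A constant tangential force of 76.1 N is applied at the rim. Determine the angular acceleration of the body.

τ = F R = (76.1)(0.832) = 63.32 N·m.
From τ = Iα: α = 63.32/2.470 = 25.63 rad/s².

α ≈ 25.6 rad/s²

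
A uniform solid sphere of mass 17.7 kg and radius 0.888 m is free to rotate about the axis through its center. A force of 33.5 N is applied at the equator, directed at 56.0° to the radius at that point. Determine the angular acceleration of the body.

I = (2/5)MR² = (2/5)(17.7)(0.888)² = 5.583 kg·m².
Only the tangential component produces torque: τ = F R sinθ = (33.5)(0.888) sin 56.0° = 24.66 N·m.
From τ = Iα: α = 24.66/5.583 = 4.417 rad/s².

α ≈ 4.42 rad/s²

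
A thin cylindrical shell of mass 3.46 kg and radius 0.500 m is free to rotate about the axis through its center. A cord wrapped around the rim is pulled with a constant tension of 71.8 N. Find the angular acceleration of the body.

α ≈ 41.5 rad/s²

I = MR² = (3.46)(0.500)² = 0.8650 kg·m².
τ = F R = (71.8)(0.500) = 35.90 N·m.
Newton's second law for rotation, τ = Iα, gives α = τ/I = 35.90/0.8650 = 41.50 rad/s².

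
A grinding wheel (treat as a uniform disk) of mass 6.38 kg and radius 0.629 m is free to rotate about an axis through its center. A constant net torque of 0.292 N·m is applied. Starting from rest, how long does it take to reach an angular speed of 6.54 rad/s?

t ≈ 28.3 s

I = ½MR² = (1/2)(6.38)(0.629)² = 1.262 kg·m².
α = τ/I = 0.292/1.262 = 0.2314 rad/s².
ω = αt ⇒ t = ω/α = 6.54/0.2314 = 28.27 s.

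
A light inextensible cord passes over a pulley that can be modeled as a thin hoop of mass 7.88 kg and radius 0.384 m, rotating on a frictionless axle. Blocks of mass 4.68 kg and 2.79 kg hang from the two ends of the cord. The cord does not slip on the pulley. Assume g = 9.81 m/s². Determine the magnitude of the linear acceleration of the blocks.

I = MR² = (7.88)(0.384)² = 1.162 kg·m².
Heavier block: m₁g − T₁ = m₁a. Lighter block: T₂ − m₂g = m₂a.
Pulley: (T₁ − T₂)R = Iα = I(a/R), so T₁ − T₂ = (I/R²)a = 1·M_p a = 7.880·a.
Adding the three: (m₁ − m₂)g = (m₁ + m₂ + 7.880)a, so a = (4.68 − 2.79)(9.81)/(4.68 + 2.79 + 7.880) = 1.208 m/s².

a ≈ 1.21 m/s²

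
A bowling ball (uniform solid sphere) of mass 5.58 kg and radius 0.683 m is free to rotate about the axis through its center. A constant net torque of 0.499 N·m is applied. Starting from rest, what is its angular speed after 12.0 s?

I = (2/5)MR² = (2/5)(5.58)(0.683)² = 1.041 kg·m².
α = τ/I = 0.499/1.041 = 0.4793 rad/s².
ω = ω₀ + αt = 0 + (0.4793)(12.0) = 5.751 rad/s.

ω ≈ 5.75 rad/s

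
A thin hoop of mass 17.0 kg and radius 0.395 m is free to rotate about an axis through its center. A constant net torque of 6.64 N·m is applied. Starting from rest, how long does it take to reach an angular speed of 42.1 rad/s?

t ≈ 16.8 s

I = MR² = (17.0)(0.395)² = 2.652 kg·m².
α = τ/I = 6.64/2.652 = 2.503 rad/s².
ω = αt ⇒ t = ω/α = 42.1/2.503 = 16.82 s.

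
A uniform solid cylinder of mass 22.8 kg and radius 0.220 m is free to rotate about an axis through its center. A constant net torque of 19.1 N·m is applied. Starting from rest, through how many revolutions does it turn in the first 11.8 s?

I = ½MR² = (1/2)(22.8)(0.220)² = 0.5518 kg·m².
α = τ/I = 19.1/0.5518 = 34.62 rad/s².
θ = ½αt² = ½(34.62)(11.8)² = 2410 rad.
Revolutions = θ/(2π) = 383.6.

≈ 384 revolutions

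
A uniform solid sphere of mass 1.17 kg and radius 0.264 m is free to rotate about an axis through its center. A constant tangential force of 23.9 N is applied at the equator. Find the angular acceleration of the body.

α ≈ 193 rad/s²

I = (2/5)MR² = (2/5)(1.17)(0.264)² = 0.03262 kg·m².
τ = F R = (23.9)(0.264) = 6.310 N·m.
Newton's second law for rotation, τ = Iα, gives α = τ/I = 6.310/0.03262 = 193.4 rad/s².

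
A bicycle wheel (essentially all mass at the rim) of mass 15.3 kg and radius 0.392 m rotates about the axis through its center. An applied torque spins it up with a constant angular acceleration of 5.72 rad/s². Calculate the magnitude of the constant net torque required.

I = MR² = (15.3)(0.392)² = 2.351 kg·m².
τ = Iα = (2.351)(5.720) = 13.45 N·m.

τ ≈ 13.4 N·m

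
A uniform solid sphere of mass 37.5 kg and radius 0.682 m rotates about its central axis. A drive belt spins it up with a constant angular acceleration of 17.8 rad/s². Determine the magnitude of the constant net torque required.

τ ≈ 124 N·m

I = (2/5)MR² = (2/5)(37.5)(0.682)² = 6.977 kg·m².
τ = Iα = (6.977)(17.80) = 124.2 N·m.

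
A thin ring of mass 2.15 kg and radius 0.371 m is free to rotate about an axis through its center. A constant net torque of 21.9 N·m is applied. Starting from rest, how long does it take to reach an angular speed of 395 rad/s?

t ≈ 5.34 s

I = MR² = (2.15)(0.371)² = 0.2959 kg·m².
α = τ/I = 21.9/0.2959 = 74.00 rad/s².
ω = αt ⇒ t = ω/α = 395/74.00 = 5.338 s.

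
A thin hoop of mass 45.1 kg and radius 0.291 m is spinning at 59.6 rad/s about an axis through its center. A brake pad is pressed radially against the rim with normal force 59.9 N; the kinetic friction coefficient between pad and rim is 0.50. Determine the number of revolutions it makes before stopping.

≈ 124 revolutions

I = MR² = (45.1)(0.291)² = 3.819 kg·m².
Friction force f = μN = (0.50)(59.9) = 29.95 N at the rim; torque magnitude τ = fR = 8.715 N·m, opposing ω.
|α| = τ/I = 8.715/3.819 = 2.282 rad/s² (deceleration).
ω² = ω₀² − 2|α|θ with ω = 0 ⇒ θ = ω₀²/(2|α|) = 778.3 rad = 123.9 rev.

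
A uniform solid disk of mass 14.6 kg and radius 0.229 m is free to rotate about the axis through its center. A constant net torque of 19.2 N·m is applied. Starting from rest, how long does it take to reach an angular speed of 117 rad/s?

t ≈ 2.33 s

I = ½MR² = (1/2)(14.6)(0.229)² = 0.3828 kg·m².
α = τ/I = 19.2/0.3828 = 50.15 rad/s².
ω = αt ⇒ t = ω/α = 117/50.15 = 2.333 s.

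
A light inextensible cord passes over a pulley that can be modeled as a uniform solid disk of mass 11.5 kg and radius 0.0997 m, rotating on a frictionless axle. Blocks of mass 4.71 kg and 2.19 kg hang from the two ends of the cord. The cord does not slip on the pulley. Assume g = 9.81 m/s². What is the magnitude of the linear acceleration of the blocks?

a ≈ 1.95 m/s²

I = ½MR² = (1/2)(11.5)(0.0997)² = 0.05716 kg·m².
Heavier block: m₁g − T₁ = m₁a. Lighter block: T₂ − m₂g = m₂a.
Pulley: (T₁ − T₂)R = Iα = I(a/R), so T₁ − T₂ = (I/R²)a = (1/2)M_p a = 5.750·a.
Adding the three: (m₁ − m₂)g = (m₁ + m₂ + 5.750)a, so a = (4.71 − 2.19)(9.81)/(4.71 + 2.19 + 5.750) = 1.954 m/s².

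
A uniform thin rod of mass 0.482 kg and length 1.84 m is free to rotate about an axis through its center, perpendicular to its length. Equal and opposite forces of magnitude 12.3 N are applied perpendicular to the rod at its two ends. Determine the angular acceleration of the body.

α ≈ 166 rad/s²

I = (1/12)ML² = (1/12)(0.482)(1.84)² = 0.1360 kg·m².
The couple gives τ = F·(L/2) + F·(L/2) = F L = (12.3)(1.84) = 22.63 N·m.
From τ = Iα: α = 22.63/0.1360 = 166.4 rad/s².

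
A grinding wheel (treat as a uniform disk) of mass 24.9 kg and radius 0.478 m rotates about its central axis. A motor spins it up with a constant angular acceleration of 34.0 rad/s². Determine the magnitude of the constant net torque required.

τ ≈ 96.7 N·m

I = ½MR² = (1/2)(24.9)(0.478)² = 2.845 kg·m².
τ = Iα = (2.845)(34.00) = 96.72 N·m.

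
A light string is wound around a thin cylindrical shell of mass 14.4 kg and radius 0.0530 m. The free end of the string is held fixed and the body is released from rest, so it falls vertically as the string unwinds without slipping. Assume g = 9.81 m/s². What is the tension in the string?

Translation: Mg − T = Ma. Rotation about the center: TR = Iα with I = MR².
With a = αR: T = (I/R²)a = M a, so Mg = (1 + 1.000)Ma.
a = g/(1 + 1.000) = 9.81/2.000 = 4.905 m/s².
T = 1.000·M·a = (1.000)(14.4)(4.905) = 70.63 N.

T ≈ 70.6 N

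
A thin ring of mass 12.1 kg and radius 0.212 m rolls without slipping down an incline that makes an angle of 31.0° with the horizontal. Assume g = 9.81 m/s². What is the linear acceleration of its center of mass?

a ≈ 2.53 m/s²

Translation along the incline: Mg sinθ − f = Ma.
Rotation about the center: fR = Iα with I = MR². No-slip gives a = αR, so f = (I/R²)a = M a.
Substituting: Mg sinθ = (1 + 1.000)Ma, so a = g sinθ/(1 + 1.000) = (9.81) sin 31.0° / 2.000 = 2.526 m/s².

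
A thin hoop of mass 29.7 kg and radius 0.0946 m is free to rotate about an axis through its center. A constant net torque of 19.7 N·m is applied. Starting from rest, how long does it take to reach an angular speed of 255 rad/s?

t ≈ 3.44 s

I = MR² = (29.7)(0.0946)² = 0.2658 kg·m².
α = τ/I = 19.7/0.2658 = 74.12 rad/s².
ω = αt ⇒ t = ω/α = 255/74.12 = 3.440 s.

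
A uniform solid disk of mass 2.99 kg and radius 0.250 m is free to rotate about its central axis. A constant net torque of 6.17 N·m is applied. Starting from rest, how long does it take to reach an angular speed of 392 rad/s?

t ≈ 5.94 s

I = ½MR² = (1/2)(2.99)(0.250)² = 0.09344 kg·m².
α = τ/I = 6.17/0.09344 = 66.03 rad/s².
ω = αt ⇒ t = ω/α = 392/66.03 = 5.936 s.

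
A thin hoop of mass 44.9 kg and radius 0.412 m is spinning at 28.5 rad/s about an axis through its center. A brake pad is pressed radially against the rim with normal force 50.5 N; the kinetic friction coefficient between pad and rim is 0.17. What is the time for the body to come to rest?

t ≈ 61.4 s

I = MR² = (44.9)(0.412)² = 7.622 kg·m².
Friction force f = μN = (0.17)(50.5) = 8.585 N at the rim; torque magnitude τ = fR = 3.537 N·m, opposing ω.
|α| = τ/I = 3.537/7.622 = 0.4641 rad/s² (deceleration).
0 = ω₀ − |α|t ⇒ t = ω₀/|α| = 28.5/0.4641 = 61.41 s.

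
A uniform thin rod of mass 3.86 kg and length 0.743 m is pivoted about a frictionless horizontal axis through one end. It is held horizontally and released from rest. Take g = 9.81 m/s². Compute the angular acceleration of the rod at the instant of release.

About the pivot, I = (1/3)ML² = (1/3)(3.86)(0.743)² = 0.7103 kg·m².
The weight acts at the center, a distance L/2 = 0.3715 m from the pivot; τ = Mg(L/2) = 14.07 N·m.
α = τ/I = 14.07/0.7103 = 19.80 rad/s².

α ≈ 19.8 rad/s²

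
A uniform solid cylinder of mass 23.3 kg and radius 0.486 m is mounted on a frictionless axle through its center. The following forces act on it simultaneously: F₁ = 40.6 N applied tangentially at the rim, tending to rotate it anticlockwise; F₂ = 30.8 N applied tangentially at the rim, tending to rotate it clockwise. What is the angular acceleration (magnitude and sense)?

I = ½MR² = (1/2)(23.3)(0.486)² = 2.752 kg·m².
Taking anticlockwise as positive: τ₁ = +(40.6)(0.486) = +19.73 N·m; τ₂ = −(30.8)(0.486) = −14.97 N·m.
Net torque τ = 4.763 N·m.
α = τ/I = 4.763/2.752 = 1.731 rad/s².

α ≈ 1.73 rad/s², anticlockwise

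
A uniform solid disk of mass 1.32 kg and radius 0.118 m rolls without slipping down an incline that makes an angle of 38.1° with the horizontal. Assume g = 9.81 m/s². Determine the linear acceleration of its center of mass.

Translation along the incline: Mg sinθ − f = Ma.
Rotation about the center: fR = Iα with I = ½MR². No-slip gives a = αR, so f = (I/R²)a = (1/2)M a.
Substituting: Mg sinθ = (1 + 0.5000)Ma, so a = g sinθ/(1 + 0.5000) = (9.81) sin 38.1° / 1.500 = 4.035 m/s².

a ≈ 4.04 m/s²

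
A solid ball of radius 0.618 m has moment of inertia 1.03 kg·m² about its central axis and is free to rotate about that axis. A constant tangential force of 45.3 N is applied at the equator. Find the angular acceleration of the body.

α ≈ 27.2 rad/s²

τ = F R = (45.3)(0.618) = 28.00 N·m.
Newton's second law for rotation, τ = Iα, gives α = τ/I = 28.00/1.030 = 27.18 rad/s².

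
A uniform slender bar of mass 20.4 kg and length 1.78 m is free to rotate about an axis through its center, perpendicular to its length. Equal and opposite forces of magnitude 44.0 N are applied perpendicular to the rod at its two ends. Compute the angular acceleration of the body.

α ≈ 14.5 rad/s²

I = (1/12)ML² = (1/12)(20.4)(1.78)² = 5.386 kg·m².
The couple gives τ = F·(L/2) + F·(L/2) = F L = (44.0)(1.78) = 78.32 N·m.
From τ = Iα: α = 78.32/5.386 = 14.54 rad/s².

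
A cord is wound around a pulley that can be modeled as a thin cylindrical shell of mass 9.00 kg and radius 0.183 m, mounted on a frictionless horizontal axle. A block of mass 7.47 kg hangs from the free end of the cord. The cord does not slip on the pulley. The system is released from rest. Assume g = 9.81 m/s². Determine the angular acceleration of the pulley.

I = MR² = (9.00)(0.183)² = 0.3014 kg·m².
Block: mg − T = ma. Pulley: TR = Iα. No-slip: a = αR, so T = (I/R²)a = 9.000·a.
Then mg = (m + 9.000)a, so a = (7.47)(9.81)/(7.47 + 9.000) = 4.449 m/s².
α = a/R = 4.449/0.183 = 24.31 rad/s².

α ≈ 24.3 rad/s²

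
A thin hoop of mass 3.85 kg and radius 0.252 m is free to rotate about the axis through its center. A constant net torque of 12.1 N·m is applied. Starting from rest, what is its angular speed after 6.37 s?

ω ≈ 315 rad/s

I = MR² = (3.85)(0.252)² = 0.2445 kg·m².
α = τ/I = 12.1/0.2445 = 49.49 rad/s².
ω = ω₀ + αt = 0 + (49.49)(6.37) = 315.3 rad/s.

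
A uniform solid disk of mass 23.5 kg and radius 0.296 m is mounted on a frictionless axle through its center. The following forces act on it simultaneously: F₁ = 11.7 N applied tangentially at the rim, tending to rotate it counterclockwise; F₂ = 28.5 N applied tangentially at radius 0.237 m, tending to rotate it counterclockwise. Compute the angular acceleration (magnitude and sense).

α ≈ 9.93 rad/s², counterclockwise

I = ½MR² = (1/2)(23.5)(0.296)² = 1.029 kg·m².
Taking counterclockwise as positive: τ₁ = +(11.7)(0.296) = +3.463 N·m; τ₂ = +(28.5)(0.237) = +6.754 N·m.
Net torque τ = 10.22 N·m.
α = τ/I = 10.22/1.029 = 9.925 rad/s².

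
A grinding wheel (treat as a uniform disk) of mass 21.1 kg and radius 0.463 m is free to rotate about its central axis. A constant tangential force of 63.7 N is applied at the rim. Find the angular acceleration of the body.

α ≈ 13.0 rad/s²

I = ½MR² = (1/2)(21.1)(0.463)² = 2.262 kg·m².
τ = F R = (63.7)(0.463) = 29.49 N·m.
Newton's second law for rotation, τ = Iα, gives α = τ/I = 29.49/2.262 = 13.04 rad/s².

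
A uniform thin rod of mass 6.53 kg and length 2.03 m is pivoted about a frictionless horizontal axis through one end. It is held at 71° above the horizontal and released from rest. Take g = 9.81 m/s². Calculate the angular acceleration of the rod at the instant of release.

α ≈ 2.36 rad/s²

About the pivot, I = (1/3)ML² = (1/3)(6.53)(2.03)² = 8.970 kg·m².
The weight acts at the center, a distance L/2 = 1.015 m from the pivot; τ = Mg(L/2) cos 71° = 21.17 N·m.
α = τ/I = 21.17/8.970 = 2.360 rad/s².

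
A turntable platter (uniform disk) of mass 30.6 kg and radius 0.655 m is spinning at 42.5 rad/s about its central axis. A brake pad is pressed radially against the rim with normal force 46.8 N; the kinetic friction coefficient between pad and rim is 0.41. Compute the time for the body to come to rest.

t ≈ 22.2 s

I = ½MR² = (1/2)(30.6)(0.655)² = 6.564 kg·m².
Friction force f = μN = (0.41)(46.8) = 19.19 N at the rim; torque magnitude τ = fR = 12.57 N·m, opposing ω.
|α| = τ/I = 12.57/6.564 = 1.915 rad/s² (deceleration).
0 = ω₀ − |α|t ⇒ t = ω₀/|α| = 42.5/1.915 = 22.20 s.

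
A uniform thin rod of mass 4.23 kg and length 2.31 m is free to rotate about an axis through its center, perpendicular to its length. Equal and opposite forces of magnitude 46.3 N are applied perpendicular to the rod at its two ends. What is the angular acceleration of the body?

I = (1/12)ML² = (1/12)(4.23)(2.31)² = 1.881 kg·m².
The couple gives τ = F·(L/2) + F·(L/2) = F L = (46.3)(2.31) = 107.0 N·m.
Newton's second law for rotation, τ = Iα, gives α = τ/I = 107.0/1.881 = 56.86 rad/s².

α ≈ 56.9 rad/s²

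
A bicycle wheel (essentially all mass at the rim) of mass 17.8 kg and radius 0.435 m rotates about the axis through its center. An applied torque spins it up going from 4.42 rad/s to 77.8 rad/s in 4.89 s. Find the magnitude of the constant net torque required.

I = MR² = (17.8)(0.435)² = 3.368 kg·m².
α = Δω/Δt = (77.8 − 4.42)/4.89 = 15.01 rad/s².
τ = Iα = (3.368)(15.01) = 50.54 N·m.

τ ≈ 50.5 N·m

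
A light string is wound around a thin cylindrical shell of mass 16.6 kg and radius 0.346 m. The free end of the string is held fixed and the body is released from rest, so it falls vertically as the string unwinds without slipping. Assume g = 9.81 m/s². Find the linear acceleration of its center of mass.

Translation: Mg − T = Ma. Rotation about the center: TR = Iα with I = MR².
With a = αR: T = (I/R²)a = M a, so Mg = (1 + 1.000)Ma.
a = g/(1 + 1.000) = 9.81/2.000 = 4.905 m/s².

a ≈ 4.91 m/s²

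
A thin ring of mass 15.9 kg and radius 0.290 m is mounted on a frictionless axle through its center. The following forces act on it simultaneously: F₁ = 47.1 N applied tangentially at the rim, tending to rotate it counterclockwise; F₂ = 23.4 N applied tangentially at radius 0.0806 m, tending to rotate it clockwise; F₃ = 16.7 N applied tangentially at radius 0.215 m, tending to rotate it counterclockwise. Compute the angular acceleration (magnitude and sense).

α ≈ 11.5 rad/s², counterclockwise

I = MR² = (15.9)(0.290)² = 1.337 kg·m².
Taking counterclockwise as positive: τ₁ = +(47.1)(0.290) = +13.66 N·m; τ₂ = −(23.4)(0.0806) = −1.886 N·m; τ₃ = +(16.7)(0.215) = +3.590 N·m.
Net torque τ = 15.36 N·m.
α = τ/I = 15.36/1.337 = 11.49 rad/s².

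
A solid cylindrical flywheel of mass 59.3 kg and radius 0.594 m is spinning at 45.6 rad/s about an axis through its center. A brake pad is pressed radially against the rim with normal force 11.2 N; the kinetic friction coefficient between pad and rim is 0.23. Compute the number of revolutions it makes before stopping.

≈ 1130 revolutions

I = ½MR² = (1/2)(59.3)(0.594)² = 10.46 kg·m².
Friction force f = μN = (0.23)(11.2) = 2.576 N at the rim; torque magnitude τ = fR = 1.530 N·m, opposing ω.
|α| = τ/I = 1.530/10.46 = 0.1463 rad/s² (deceleration).
ω² = ω₀² − 2|α|θ with ω = 0 ⇒ θ = ω₀²/(2|α|) = 7108 rad = 1131 rev.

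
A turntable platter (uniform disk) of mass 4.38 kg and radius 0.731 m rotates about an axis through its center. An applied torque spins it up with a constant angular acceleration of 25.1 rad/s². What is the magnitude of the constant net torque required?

I = ½MR² = (1/2)(4.38)(0.731)² = 1.170 kg·m².
τ = Iα = (1.170)(25.10) = 29.37 N·m.

τ ≈ 29.4 N·m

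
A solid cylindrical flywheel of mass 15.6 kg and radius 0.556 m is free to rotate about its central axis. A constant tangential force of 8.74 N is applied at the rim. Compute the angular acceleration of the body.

I = ½MR² = (1/2)(15.6)(0.556)² = 2.411 kg·m².
τ = F R = (8.74)(0.556) = 4.859 N·m.
From τ = Iα: α = 4.859/2.411 = 2.015 rad/s².

α ≈ 2.02 rad/s²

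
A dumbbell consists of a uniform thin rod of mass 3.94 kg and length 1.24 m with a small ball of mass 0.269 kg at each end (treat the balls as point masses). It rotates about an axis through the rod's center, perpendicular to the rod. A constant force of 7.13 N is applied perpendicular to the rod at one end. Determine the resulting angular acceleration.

α ≈ 6.21 rad/s²

I_rod = (1/12)ML² = (1/12)(3.94)(1.24)² = 0.5048 kg·m².
I_balls = 2·m·(L/2)² = 2(0.269)(0.6200)² = 0.2068 kg·m².
Total I = 0.7117 kg·m².
τ = F·(L/2) = (7.13)(0.620) = 4.421 N·m.
α = τ/I = 4.421/0.7117 = 6.212 rad/s².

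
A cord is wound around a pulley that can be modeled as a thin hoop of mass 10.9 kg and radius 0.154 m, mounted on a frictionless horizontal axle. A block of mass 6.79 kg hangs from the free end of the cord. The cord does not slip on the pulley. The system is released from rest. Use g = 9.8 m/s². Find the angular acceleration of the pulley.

I = MR² = (10.9)(0.154)² = 0.2585 kg·m².
Block: mg − T = ma. Pulley: TR = Iα. No-slip: a = αR, so T = (I/R²)a = 10.90·a.
Then mg = (m + 10.90)a, so a = (6.79)(9.8)/(6.79 + 10.90) = 3.762 m/s².
α = a/R = 3.762/0.154 = 24.43 rad/s².

α ≈ 24.4 rad/s²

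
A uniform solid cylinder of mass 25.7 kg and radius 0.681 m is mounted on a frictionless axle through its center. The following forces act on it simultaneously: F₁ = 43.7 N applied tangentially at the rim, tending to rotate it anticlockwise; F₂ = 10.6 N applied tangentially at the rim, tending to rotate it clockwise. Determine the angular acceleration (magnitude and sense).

α ≈ 3.78 rad/s², anticlockwise

I = ½MR² = (1/2)(25.7)(0.681)² = 5.959 kg·m².
Taking anticlockwise as positive: τ₁ = +(43.7)(0.681) = +29.76 N·m; τ₂ = −(10.6)(0.681) = −7.219 N·m.
Net torque τ = 22.54 N·m.
α = τ/I = 22.54/5.959 = 3.782 rad/s².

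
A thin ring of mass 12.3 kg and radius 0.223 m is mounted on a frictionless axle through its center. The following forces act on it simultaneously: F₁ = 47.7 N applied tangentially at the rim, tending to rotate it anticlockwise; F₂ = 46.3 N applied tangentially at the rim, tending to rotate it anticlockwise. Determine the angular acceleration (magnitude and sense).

I = MR² = (12.3)(0.223)² = 0.6117 kg·m².
Taking anticlockwise as positive: τ₁ = +(47.7)(0.223) = +10.64 N·m; τ₂ = +(46.3)(0.223) = +10.32 N·m.
Net torque τ = 20.96 N·m.
α = τ/I = 20.96/0.6117 = 34.27 rad/s².

α ≈ 34.3 rad/s², anticlockwise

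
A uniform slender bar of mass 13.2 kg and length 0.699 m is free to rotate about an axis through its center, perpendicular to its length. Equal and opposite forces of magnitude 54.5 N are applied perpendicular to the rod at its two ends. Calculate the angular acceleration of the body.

I = (1/12)ML² = (1/12)(13.2)(0.699)² = 0.5375 kg·m².
The couple gives τ = F·(L/2) + F·(L/2) = F L = (54.5)(0.699) = 38.10 N·m.
From τ = Iα: α = 38.10/0.5375 = 70.88 rad/s².

α ≈ 70.9 rad/s²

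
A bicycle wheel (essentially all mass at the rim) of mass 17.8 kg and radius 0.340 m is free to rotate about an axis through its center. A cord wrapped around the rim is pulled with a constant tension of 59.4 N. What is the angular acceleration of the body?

I = MR² = (17.8)(0.340)² = 2.058 kg·m².
τ = F R = (59.4)(0.340) = 20.20 N·m.
Newton's second law for rotation, τ = Iα, gives α = τ/I = 20.20/2.058 = 9.815 rad/s².

α ≈ 9.81 rad/s²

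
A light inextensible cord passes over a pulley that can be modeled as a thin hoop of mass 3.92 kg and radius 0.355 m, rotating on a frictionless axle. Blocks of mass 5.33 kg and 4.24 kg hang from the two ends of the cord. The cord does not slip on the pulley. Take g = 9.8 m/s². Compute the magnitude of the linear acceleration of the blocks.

a ≈ 0.792 m/s²

I = MR² = (3.92)(0.355)² = 0.4940 kg·m².
Heavier block: m₁g − T₁ = m₁a. Lighter block: T₂ − m₂g = m₂a.
Pulley: (T₁ − T₂)R = Iα = I(a/R), so T₁ − T₂ = (I/R²)a = 1·M_p a = 3.920·a.
Adding the three: (m₁ − m₂)g = (m₁ + m₂ + 3.920)a, so a = (5.33 − 4.24)(9.8)/(5.33 + 4.24 + 3.920) = 0.7918 m/s².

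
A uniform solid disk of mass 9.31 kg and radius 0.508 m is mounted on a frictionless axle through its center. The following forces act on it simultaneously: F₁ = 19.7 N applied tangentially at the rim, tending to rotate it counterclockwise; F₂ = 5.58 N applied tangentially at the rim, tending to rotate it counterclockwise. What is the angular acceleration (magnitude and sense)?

I = ½MR² = (1/2)(9.31)(0.508)² = 1.201 kg·m².
Taking counterclockwise as positive: τ₁ = +(19.7)(0.508) = +10.01 N·m; τ₂ = +(5.58)(0.508) = +2.835 N·m.
Net torque τ = 12.84 N·m.
α = τ/I = 12.84/1.201 = 10.69 rad/s².

α ≈ 10.7 rad/s², counterclockwise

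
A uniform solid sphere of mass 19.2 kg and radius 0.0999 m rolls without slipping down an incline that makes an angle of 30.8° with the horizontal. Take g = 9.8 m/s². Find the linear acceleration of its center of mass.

Translation along the incline: Mg sinθ − f = Ma.
Rotation about the center: fR = Iα with I = (2/5)MR². No-slip gives a = αR, so f = (I/R²)a = (2/5)M a.
Substituting: Mg sinθ = (1 + 0.4000)Ma, so a = g sinθ/(1 + 0.4000) = (9.8) sin 30.8° / 1.400 = 3.584 m/s².

a ≈ 3.58 m/s²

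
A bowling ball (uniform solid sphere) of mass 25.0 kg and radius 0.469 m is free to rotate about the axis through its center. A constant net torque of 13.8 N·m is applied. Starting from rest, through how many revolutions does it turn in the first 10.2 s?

≈ 51.9 revolutions

I = (2/5)MR² = (2/5)(25.0)(0.469)² = 2.200 kg·m².
α = τ/I = 13.8/2.200 = 6.274 rad/s².
θ = ½αt² = ½(6.274)(10.2)² = 326.4 rad.
Revolutions = θ/(2π) = 51.94.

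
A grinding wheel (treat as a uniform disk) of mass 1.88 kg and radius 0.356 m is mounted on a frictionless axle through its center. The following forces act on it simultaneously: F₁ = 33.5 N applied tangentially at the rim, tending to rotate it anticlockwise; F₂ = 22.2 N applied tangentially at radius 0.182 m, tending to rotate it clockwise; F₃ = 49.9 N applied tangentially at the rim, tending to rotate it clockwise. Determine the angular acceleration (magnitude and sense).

α ≈ 82.9 rad/s², clockwise

I = ½MR² = (1/2)(1.88)(0.356)² = 0.1191 kg·m².
Taking anticlockwise as positive: τ₁ = +(33.5)(0.356) = +11.93 N·m; τ₂ = −(22.2)(0.182) = −4.040 N·m; τ₃ = −(49.9)(0.356) = −17.76 N·m.
Net torque τ = -9.879 N·m.
α = τ/I = -9.879/0.1191 = -82.92 rad/s².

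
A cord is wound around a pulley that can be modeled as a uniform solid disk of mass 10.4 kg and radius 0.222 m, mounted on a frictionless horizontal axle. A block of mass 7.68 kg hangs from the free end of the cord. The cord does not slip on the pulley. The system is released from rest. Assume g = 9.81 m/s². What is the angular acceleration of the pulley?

I = ½MR² = (1/2)(10.4)(0.222)² = 0.2563 kg·m².
Block: mg − T = ma. Pulley: TR = Iα. No-slip: a = αR, so T = (I/R²)a = 5.200·a.
Then mg = (m + 5.200)a, so a = (7.68)(9.81)/(7.68 + 5.200) = 5.849 m/s².
α = a/R = 5.849/0.222 = 26.35 rad/s².

α ≈ 26.3 rad/s²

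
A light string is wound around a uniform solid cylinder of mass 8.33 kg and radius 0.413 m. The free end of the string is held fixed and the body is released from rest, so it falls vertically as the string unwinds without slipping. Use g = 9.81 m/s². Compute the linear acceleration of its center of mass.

Translation: Mg − T = Ma. Rotation about the center: TR = Iα with I = ½MR².
With a = αR: T = (I/R²)a = (1/2)M a, so Mg = (1 + 0.5000)Ma.
a = g/(1 + 0.5000) = 9.81/1.500 = 6.540 m/s².

a ≈ 6.54 m/s²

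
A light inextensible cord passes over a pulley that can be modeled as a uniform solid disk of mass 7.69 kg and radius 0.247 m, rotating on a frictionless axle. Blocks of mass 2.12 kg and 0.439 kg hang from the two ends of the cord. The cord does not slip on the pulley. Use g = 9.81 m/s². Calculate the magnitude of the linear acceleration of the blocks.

a ≈ 2.58 m/s²

I = ½MR² = (1/2)(7.69)(0.247)² = 0.2346 kg·m².
Heavier block: m₁g − T₁ = m₁a. Lighter block: T₂ − m₂g = m₂a.
Pulley: (T₁ − T₂)R = Iα = I(a/R), so T₁ − T₂ = (I/R²)a = (1/2)M_p a = 3.845·a.
Adding the three: (m₁ − m₂)g = (m₁ + m₂ + 3.845)a, so a = (2.12 − 0.439)(9.81)/(2.12 + 0.439 + 3.845) = 2.575 m/s².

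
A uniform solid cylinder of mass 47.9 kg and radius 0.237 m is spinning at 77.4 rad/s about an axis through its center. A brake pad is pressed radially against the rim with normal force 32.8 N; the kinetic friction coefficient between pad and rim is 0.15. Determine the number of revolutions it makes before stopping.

I = ½MR² = (1/2)(47.9)(0.237)² = 1.345 kg·m².
Friction force f = μN = (0.15)(32.8) = 4.920 N at the rim; torque magnitude τ = fR = 1.166 N·m, opposing ω.
|α| = τ/I = 1.166/1.345 = 0.8668 rad/s² (deceleration).
ω² = ω₀² − 2|α|θ with ω = 0 ⇒ θ = ω₀²/(2|α|) = 3456 rad = 550.0 rev.

≈ 550 revolutions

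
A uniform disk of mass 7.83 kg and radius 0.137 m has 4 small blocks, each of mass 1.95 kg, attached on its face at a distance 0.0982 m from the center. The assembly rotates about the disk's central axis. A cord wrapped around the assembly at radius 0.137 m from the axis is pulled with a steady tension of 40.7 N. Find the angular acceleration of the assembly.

α ≈ 37.5 rad/s²

I_disk = ½MR² = ½(7.83)(0.137)² = 0.07348 kg·m².
I_blocks = 4·m·r² = 4(1.95)(0.0982)² = 0.07522 kg·m².
Total I = 0.1487 kg·m².
τ = F r = (40.7)(0.137) = 5.576 N·m.
α = τ/I = 5.576/0.1487 = 37.50 rad/s².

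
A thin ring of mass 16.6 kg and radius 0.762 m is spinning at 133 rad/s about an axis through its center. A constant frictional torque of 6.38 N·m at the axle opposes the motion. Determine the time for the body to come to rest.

I = MR² = (16.6)(0.762)² = 9.639 kg·m².
The net torque has magnitude 6.38 N·m, opposing ω.
|α| = τ/I = 6.380/9.639 = 0.6619 rad/s² (deceleration).
0 = ω₀ − |α|t ⇒ t = ω₀/|α| = 133/0.6619 = 200.9 s.

t ≈ 201 s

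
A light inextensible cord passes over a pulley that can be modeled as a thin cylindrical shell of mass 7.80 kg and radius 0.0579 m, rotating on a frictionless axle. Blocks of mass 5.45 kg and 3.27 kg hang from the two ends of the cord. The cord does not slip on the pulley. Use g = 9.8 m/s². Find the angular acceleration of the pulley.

I = MR² = (7.80)(0.0579)² = 0.02615 kg·m².
Heavier block: m₁g − T₁ = m₁a. Lighter block: T₂ − m₂g = m₂a.
Pulley: (T₁ − T₂)R = Iα = I(a/R), so T₁ − T₂ = (I/R²)a = 1·M_p a = 7.800·a.
Adding the three: (m₁ − m₂)g = (m₁ + m₂ + 7.800)a, so a = (5.45 − 3.27)(9.8)/(5.45 + 3.27 + 7.800) = 1.293 m/s².
α = a/R = 1.293/0.0579 = 22.34 rad/s².

α ≈ 22.3 rad/s²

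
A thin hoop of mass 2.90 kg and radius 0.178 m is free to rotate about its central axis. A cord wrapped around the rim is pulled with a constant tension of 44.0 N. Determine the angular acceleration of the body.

α ≈ 85.2 rad/s²

I = MR² = (2.90)(0.178)² = 0.09188 kg·m².
τ = F R = (44.0)(0.178) = 7.832 N·m.
From τ = Iα: α = 7.832/0.09188 = 85.24 rad/s².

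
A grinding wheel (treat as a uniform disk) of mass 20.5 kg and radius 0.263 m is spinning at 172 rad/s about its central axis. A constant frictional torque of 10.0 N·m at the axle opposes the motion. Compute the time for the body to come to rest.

I = ½MR² = (1/2)(20.5)(0.263)² = 0.7090 kg·m².
The net torque has magnitude 10.0 N·m, opposing ω.
|α| = τ/I = 10.00/0.7090 = 14.10 rad/s² (deceleration).
0 = ω₀ − |α|t ⇒ t = ω₀/|α| = 172/14.10 = 12.19 s.

t ≈ 12.2 s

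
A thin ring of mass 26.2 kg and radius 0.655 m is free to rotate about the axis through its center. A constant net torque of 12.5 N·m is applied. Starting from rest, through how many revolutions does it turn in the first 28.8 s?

≈ 73.4 revolutions

I = MR² = (26.2)(0.655)² = 11.24 kg·m².
α = τ/I = 12.5/11.24 = 1.112 rad/s².
θ = ½αt² = ½(1.112)(28.8)² = 461.2 rad.
Revolutions = θ/(2π) = 73.40.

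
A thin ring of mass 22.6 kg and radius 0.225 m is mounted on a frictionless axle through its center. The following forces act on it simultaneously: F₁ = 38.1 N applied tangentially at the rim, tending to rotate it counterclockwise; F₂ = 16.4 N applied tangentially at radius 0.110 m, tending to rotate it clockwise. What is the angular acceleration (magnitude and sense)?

α ≈ 5.92 rad/s², counterclockwise

I = MR² = (22.6)(0.225)² = 1.144 kg·m².
Taking counterclockwise as positive: τ₁ = +(38.1)(0.225) = +8.572 N·m; τ₂ = −(16.4)(0.110) = −1.804 N·m.
Net torque τ = 6.768 N·m.
α = τ/I = 6.768/1.144 = 5.916 rad/s².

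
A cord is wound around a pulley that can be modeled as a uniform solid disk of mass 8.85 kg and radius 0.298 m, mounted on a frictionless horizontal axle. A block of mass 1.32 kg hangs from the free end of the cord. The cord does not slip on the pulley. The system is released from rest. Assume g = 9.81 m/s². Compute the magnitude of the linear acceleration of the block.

I = ½MR² = (1/2)(8.85)(0.298)² = 0.3930 kg·m².
Block: mg − T = ma. Pulley: TR = Iα. No-slip: a = αR, so T = (I/R²)a = 4.425·a.
Then mg = (m + 4.425)a, so a = (1.32)(9.81)/(1.32 + 4.425) = 2.254 m/s².

a ≈ 2.25 m/s²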